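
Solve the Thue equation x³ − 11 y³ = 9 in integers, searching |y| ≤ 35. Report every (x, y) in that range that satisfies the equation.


The equation is x³ - 11y³ = 9. For fixed y, x³ = 11·y³ + 9, so a solution requires the RHS to be a perfect cube.
Strategy: iterate y from -35 to 35, compute RHS = 11·y³ + 9, and check whether it is a (positive or negative) perfect cube.
Check small values of y:
  y = 0: RHS = 9 is not a perfect cube.
  y = 1: RHS = 20 is not a perfect cube.
  y = -1: RHS = -2 is not a perfect cube.
  y = 2: RHS = 97 is not a perfect cube.
  y = -2: RHS = -79 is not a perfect cube.
  y = 3: RHS = 306 is not a perfect cube.
  y = -3: RHS = -288 is not a perfect cube.
Continuing the search up to |y| = 35 finds no solutions either.
No (x, y) in the scanned range satisfies the equation.

No integer solutions with |y| ≤ 35.


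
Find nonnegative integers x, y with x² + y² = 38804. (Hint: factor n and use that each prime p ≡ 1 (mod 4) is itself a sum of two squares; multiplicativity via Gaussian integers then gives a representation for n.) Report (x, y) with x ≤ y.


Step 1: Factor n = 38804 = 2^2 · 89 · 109.
Step 2: Check the mod-4 condition on each prime factor: 2 = 2 (special); 89 ≡ 1 (mod 4), exponent 1; 109 ≡ 1 (mod 4), exponent 1.
All primes ≡ 3 (mod 4) appear to even exponent (or don't appear), so by the two-squares theorem n IS expressible as a sum of two squares.
Step 3: Build a representation. Group n = k² · m with k = 2 and m = 89 · 109 = 9701 (a product of primes ≡ 1 (mod 4)); a representation of m scales to one of n via (k·x)² + (k·y)² = k²(x² + y²). Each prime p ≡ 1 (mod 4) is itself a sum of two squares; find a² by testing p − a² for a perfect square:
  89: 89 − 1² = 88, 89 − 2² = 85, 89 − 3² = 80, 89 − 4² = 73, 89 − 5² = 64 = 8² ⇒ 89 = 5² + 8².
  109: 109 − 1² = 108, 109 − 2² = 105, 109 − 3² = 100 = 10² ⇒ 109 = 3² + 10².
  Combine using the Brahmagupta–Fibonacci identity (a² + b²)(c² + d²) = (ac − bd)² + (ad + bc)² = (ac + bd)² + (ad − bc)²:
  89 · 109 = 9701: from (5² + 8²)(3² + 10²), take (5·3 − 8·10, 5·10 + 8·3) = (15 − 80, 50 + 24) = (-65, 74); dropping signs (only squares matter) gives (65, 74); check 65² + 74² = 4225 + 5476 = 9701 ✓.
  Scale by k = 2: (2·65, 2·74) = (130, 148).
Step 4: Order so x ≤ y and verify: 130² + 148² = 16900 + 21904 = 38804 = n. ✓

n = 38804 = 130² + 148² (one valid representation with x ≤ y).


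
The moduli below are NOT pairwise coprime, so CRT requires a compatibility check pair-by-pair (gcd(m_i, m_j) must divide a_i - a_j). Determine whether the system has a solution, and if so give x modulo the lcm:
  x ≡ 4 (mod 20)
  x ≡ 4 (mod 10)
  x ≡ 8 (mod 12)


Moduli 20, 10, 12 are not pairwise coprime, so CRT works modulo lcm(m_i) when all pairwise compatibility conditions hold.
Pairwise compatibility: gcd(m_i, m_j) must divide a_i - a_j for every pair.
Merge one congruence at a time:
  Start: x ≡ 4 (mod 20).
  Combine with x ≡ 4 (mod 10): gcd(20, 10) = 10; 4 - 4 = 0, which IS divisible by 10, so compatible.
    Write x = 4 + 20·t and substitute into x ≡ 4 (mod 10): 20·t ≡ 4 − 4 = 0 (mod 10).
    Divide the congruence (and modulus) by g = 10: 2·t ≡ 0 (mod 1).
    Modulo 1 every t works; take t = 0.
    Then x = 4 + 20·0 = 4, valid modulo lcm(20, 10) = 20: x ≡ 4 (mod 20).
  Combine with x ≡ 8 (mod 12): gcd(20, 12) = 4; 8 - 4 = 4, which IS divisible by 4, so compatible.
    Write x = 4 + 20·t and substitute into x ≡ 8 (mod 12): 20·t ≡ 8 − 4 = 4 (mod 12).
    Divide the congruence (and modulus) by g = 4: 5·t ≡ 1 (mod 3).
    Reduce coefficients mod 3: 2·t ≡ 1 (mod 3).
    The inverse of 2 mod 3 is 2 (since 2·2 = 4 = 1·3 + 1), so t ≡ 2·1 = 2 ≡ 2 (mod 3).
    Then x = 4 + 20·2 = 44, valid modulo lcm(20, 12) = 60: x ≡ 44 (mod 60).
Verify: 44 mod 20 = 4, 44 mod 10 = 4, 44 mod 12 = 8.

x ≡ 44 (mod 60).


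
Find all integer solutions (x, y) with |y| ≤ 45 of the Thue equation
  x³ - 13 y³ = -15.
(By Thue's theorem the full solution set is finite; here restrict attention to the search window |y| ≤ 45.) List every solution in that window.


The equation is x³ - 13y³ = -15. For fixed y, x³ = 13·y³ − 15, so a solution requires the RHS to be a perfect cube.
Strategy: iterate y from -45 to 45, compute RHS = 13·y³ − 15, and check whether it is a (positive or negative) perfect cube.
Check small values of y:
  y = 0: RHS = -15 is not a perfect cube.
  y = 1: RHS = -2 is not a perfect cube.
  y = -1: RHS = -28 is not a perfect cube.
  y = 2: RHS = 89 is not a perfect cube.
  y = -2: RHS = -119 is not a perfect cube.
  y = 3: RHS = 336 is not a perfect cube.
  y = -3: RHS = -366 is not a perfect cube.
Continuing the search up to |y| = 45 finds no solutions either.
No (x, y) in the scanned range satisfies the equation.

No integer solutions with |y| ≤ 45.


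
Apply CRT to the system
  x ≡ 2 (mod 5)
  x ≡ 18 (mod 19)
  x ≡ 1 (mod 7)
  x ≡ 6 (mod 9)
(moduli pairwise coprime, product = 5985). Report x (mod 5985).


Product of moduli M = 5 · 19 · 7 · 9 = 5985.
Merge one congruence at a time:
  Start: x ≡ 2 (mod 5).
  Combine with x ≡ 18 (mod 19); new modulus lcm = 95.
    Write x = 2 + 5·t and substitute into x ≡ 18 (mod 19): 5·t ≡ 18 − 2 = 16 (mod 19).
    The inverse of 5 mod 19 is 4 (since 5·4 = 20 = 1·19 + 1), so t ≡ 4·16 = 64 ≡ 7 (mod 19).
    Then x = 2 + 5·7 = 37, valid modulo lcm(5, 19) = 95: x ≡ 37 (mod 95).
  Combine with x ≡ 1 (mod 7); new modulus lcm = 665.
    Write x = 37 + 95·t and substitute into x ≡ 1 (mod 7): 95·t ≡ 1 − 37 = -36 (mod 7).
    Reduce coefficients mod 7: 4·t ≡ 6 (mod 7).
    The inverse of 4 mod 7 is 2 (since 4·2 = 8 = 1·7 + 1), so t ≡ 2·6 = 12 ≡ 5 (mod 7).
    Then x = 37 + 95·5 = 512, valid modulo lcm(95, 7) = 665: x ≡ 512 (mod 665).
  Combine with x ≡ 6 (mod 9); new modulus lcm = 5985.
    Write x = 512 + 665·t and substitute into x ≡ 6 (mod 9): 665·t ≡ 6 − 512 = -506 (mod 9).
    Reduce coefficients mod 9: 8·t ≡ 7 (mod 9).
    The inverse of 8 mod 9 is 8 (since 8·8 = 64 = 7·9 + 1), so t ≡ 8·7 = 56 ≡ 2 (mod 9).
    Then x = 512 + 665·2 = 1842, valid modulo lcm(665, 9) = 5985: x ≡ 1842 (mod 5985).
Verify against each original: 1842 mod 5 = 2, 1842 mod 19 = 18, 1842 mod 7 = 1, 1842 mod 9 = 6.

x ≡ 1842 (mod 5985).


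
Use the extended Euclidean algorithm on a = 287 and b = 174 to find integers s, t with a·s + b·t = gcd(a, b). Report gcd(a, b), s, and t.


Euclidean algorithm on (287, 174) — divide until remainder is 0:
  287 = 1 · 174 + 113
  174 = 1 · 113 + 61
  113 = 1 · 61 + 52
  61 = 1 · 52 + 9
  52 = 5 · 9 + 7
  9 = 1 · 7 + 2
  7 = 3 · 2 + 1
  2 = 2 · 1 + 0
gcd(287, 174) = 1.
Track Bezout coefficients alongside the remainders: start with r₀ = 287 = a·1 + b·0 (s = 1, t = 0) and r₁ = 174 = a·0 + b·1 (s = 0, t = 1); each new remainder r_{k+1} = r_{k-1} − q_k·r_k inherits s_{k+1} = s_{k-1} − q_k·s_k, t_{k+1} = t_{k-1} − q_k·t_k, so r_k = a·s_k + b·t_k at every step:
  q = 1: r = 113, s = 1 − 1·0 = 1, t = 0 − 1·1 = -1  (check: 287·1 + 174·(-1) = 113)
  q = 1: r = 61, s = 0 − 1·1 = -1, t = 1 − 1·(-1) = 2  (check: 287·(-1) + 174·2 = 61)
  q = 1: r = 52, s = 1 − 1·(-1) = 2, t = -1 − 1·2 = -3  (check: 287·2 + 174·(-3) = 52)
  q = 1: r = 9, s = -1 − 1·2 = -3, t = 2 − 1·(-3) = 5  (check: 287·(-3) + 174·5 = 9)
  q = 5: r = 7, s = 2 − 5·(-3) = 17, t = -3 − 5·5 = -28  (check: 287·17 + 174·(-28) = 7)
  q = 1: r = 2, s = -3 − 1·17 = -20, t = 5 − 1·(-28) = 33  (check: 287·(-20) + 174·33 = 2)
  q = 3: r = 1, s = 17 − 3·(-20) = 77, t = -28 − 3·33 = -127  (check: 287·77 + 174·(-127) = 1)
The row with r = 1 (the gcd) gives the Bezout coefficients s = 77, t = -127.
Result: 287 · (77) + 174 · (-127) = 1.

gcd(287, 174) = 1; s = 77, t = -127 (check: 287·77 + 174·(-127) = 1).


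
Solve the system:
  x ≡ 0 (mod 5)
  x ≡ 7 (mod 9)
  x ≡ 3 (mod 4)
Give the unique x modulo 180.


Moduli 5, 9, 4 are pairwise coprime; by CRT there is a unique solution modulo M = 5 · 9 · 4 = 180.
Solve pairwise, accumulating the modulus:
  Start with x ≡ 0 (mod 5).
  Combine with x ≡ 7 (mod 9): since gcd(5, 9) = 1, we get a unique residue mod 45.
    Write x = 0 + 5·t and substitute into x ≡ 7 (mod 9): 5·t ≡ 7 − 0 = 7 (mod 9).
    The inverse of 5 mod 9 is 2 (since 5·2 = 10 = 1·9 + 1), so t ≡ 2·7 = 14 ≡ 5 (mod 9).
    Then x = 0 + 5·5 = 25, valid modulo lcm(5, 9) = 45: x ≡ 25 (mod 45).
  Combine with x ≡ 3 (mod 4): since gcd(45, 4) = 1, we get a unique residue mod 180.
    Write x = 25 + 45·t and substitute into x ≡ 3 (mod 4): 45·t ≡ 3 − 25 = -22 (mod 4).
    Reduce coefficients mod 4: 1·t ≡ 2 (mod 4).
    So t ≡ 2 (mod 4).
    Then x = 25 + 45·2 = 115, valid modulo lcm(45, 4) = 180: x ≡ 115 (mod 180).
Verify: 115 mod 5 = 0 ✓, 115 mod 9 = 7 ✓, 115 mod 4 = 3 ✓.

x ≡ 115 (mod 180).


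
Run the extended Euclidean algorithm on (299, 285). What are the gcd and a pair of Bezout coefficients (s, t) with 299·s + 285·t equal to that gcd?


Euclidean algorithm on (299, 285) — divide until remainder is 0:
  299 = 1 · 285 + 14
  285 = 20 · 14 + 5
  14 = 2 · 5 + 4
  5 = 1 · 4 + 1
  4 = 4 · 1 + 0
gcd(299, 285) = 1.
Track Bezout coefficients alongside the remainders: start with r₀ = 299 = a·1 + b·0 (s = 1, t = 0) and r₁ = 285 = a·0 + b·1 (s = 0, t = 1); each new remainder r_{k+1} = r_{k-1} − q_k·r_k inherits s_{k+1} = s_{k-1} − q_k·s_k, t_{k+1} = t_{k-1} − q_k·t_k, so r_k = a·s_k + b·t_k at every step:
  q = 1: r = 14, s = 1 − 1·0 = 1, t = 0 − 1·1 = -1  (check: 299·1 + 285·(-1) = 14)
  q = 20: r = 5, s = 0 − 20·1 = -20, t = 1 − 20·(-1) = 21  (check: 299·(-20) + 285·21 = 5)
  q = 2: r = 4, s = 1 − 2·(-20) = 41, t = -1 − 2·21 = -43  (check: 299·41 + 285·(-43) = 4)
  q = 1: r = 1, s = -20 − 1·41 = -61, t = 21 − 1·(-43) = 64  (check: 299·(-61) + 285·64 = 1)
The row with r = 1 (the gcd) gives the Bezout coefficients s = -61, t = 64.
Result: 299 · (-61) + 285 · (64) = 1.

gcd(299, 285) = 1; s = -61, t = 64 (check: 299·(-61) + 285·64 = 1).


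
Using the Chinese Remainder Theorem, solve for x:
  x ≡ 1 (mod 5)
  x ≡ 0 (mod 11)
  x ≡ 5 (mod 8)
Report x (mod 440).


Moduli 5, 11, 8 are pairwise coprime; by CRT there is a unique solution modulo M = 5 · 11 · 8 = 440.
Solve pairwise, accumulating the modulus:
  Start with x ≡ 1 (mod 5).
  Combine with x ≡ 0 (mod 11): since gcd(5, 11) = 1, we get a unique residue mod 55.
    Write x = 1 + 5·t and substitute into x ≡ 0 (mod 11): 5·t ≡ 0 − 1 = -1 (mod 11).
    Reduce coefficients mod 11: 5·t ≡ 10 (mod 11).
    The inverse of 5 mod 11 is 9 (since 5·9 = 45 = 4·11 + 1), so t ≡ 9·10 = 90 ≡ 2 (mod 11).
    Then x = 1 + 5·2 = 11, valid modulo lcm(5, 11) = 55: x ≡ 11 (mod 55).
  Combine with x ≡ 5 (mod 8): since gcd(55, 8) = 1, we get a unique residue mod 440.
    Write x = 11 + 55·t and substitute into x ≡ 5 (mod 8): 55·t ≡ 5 − 11 = -6 (mod 8).
    Reduce coefficients mod 8: 7·t ≡ 2 (mod 8).
    The inverse of 7 mod 8 is 7 (since 7·7 = 49 = 6·8 + 1), so t ≡ 7·2 = 14 ≡ 6 (mod 8).
    Then x = 11 + 55·6 = 341, valid modulo lcm(55, 8) = 440: x ≡ 341 (mod 440).
Verify: 341 mod 5 = 1 ✓, 341 mod 11 = 0 ✓, 341 mod 8 = 5 ✓.

x ≡ 341 (mod 440).


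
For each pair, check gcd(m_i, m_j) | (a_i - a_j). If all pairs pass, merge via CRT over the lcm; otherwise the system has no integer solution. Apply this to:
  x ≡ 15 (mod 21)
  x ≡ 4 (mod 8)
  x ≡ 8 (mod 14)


Moduli 21, 8, 14 are not pairwise coprime, so CRT works modulo lcm(m_i) when all pairwise compatibility conditions hold.
Pairwise compatibility: gcd(m_i, m_j) must divide a_i - a_j for every pair.
Merge one congruence at a time:
  Start: x ≡ 15 (mod 21).
  Combine with x ≡ 4 (mod 8): gcd(21, 8) = 1; 4 - 15 = -11, which IS divisible by 1, so compatible.
    Write x = 15 + 21·t and substitute into x ≡ 4 (mod 8): 21·t ≡ 4 − 15 = -11 (mod 8).
    Reduce coefficients mod 8: 5·t ≡ 5 (mod 8).
    The inverse of 5 mod 8 is 5 (since 5·5 = 25 = 3·8 + 1), so t ≡ 5·5 = 25 ≡ 1 (mod 8).
    Then x = 15 + 21·1 = 36, valid modulo lcm(21, 8) = 168: x ≡ 36 (mod 168).
  Combine with x ≡ 8 (mod 14): gcd(168, 14) = 14; 8 - 36 = -28, which IS divisible by 14, so compatible.
    Write x = 36 + 168·t and substitute into x ≡ 8 (mod 14): 168·t ≡ 8 − 36 = -28 (mod 14).
    Divide the congruence (and modulus) by g = 14: 12·t ≡ -2 (mod 1).
    Modulo 1 every t works; take t = 0.
    Then x = 36 + 168·0 = 36, valid modulo lcm(168, 14) = 168: x ≡ 36 (mod 168).
Verify: 36 mod 21 = 15, 36 mod 8 = 4, 36 mod 14 = 8.

x ≡ 36 (mod 168).


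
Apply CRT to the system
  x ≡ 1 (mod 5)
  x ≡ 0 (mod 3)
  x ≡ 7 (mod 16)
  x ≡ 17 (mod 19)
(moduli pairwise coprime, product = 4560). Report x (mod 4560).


Product of moduli M = 5 · 3 · 16 · 19 = 4560.
Merge one congruence at a time:
  Start: x ≡ 1 (mod 5).
  Combine with x ≡ 0 (mod 3); new modulus lcm = 15.
    Write x = 1 + 5·t and substitute into x ≡ 0 (mod 3): 5·t ≡ 0 − 1 = -1 (mod 3).
    Reduce coefficients mod 3: 2·t ≡ 2 (mod 3).
    The inverse of 2 mod 3 is 2 (since 2·2 = 4 = 1·3 + 1), so t ≡ 2·2 = 4 ≡ 1 (mod 3).
    Then x = 1 + 5·1 = 6, valid modulo lcm(5, 3) = 15: x ≡ 6 (mod 15).
  Combine with x ≡ 7 (mod 16); new modulus lcm = 240.
    Write x = 6 + 15·t and substitute into x ≡ 7 (mod 16): 15·t ≡ 7 − 6 = 1 (mod 16).
    The inverse of 15 mod 16 is 15 (since 15·15 = 225 = 14·16 + 1), so t ≡ 15·1 = 15 ≡ 15 (mod 16).
    Then x = 6 + 15·15 = 231, valid modulo lcm(15, 16) = 240: x ≡ 231 (mod 240).
  Combine with x ≡ 17 (mod 19); new modulus lcm = 4560.
    Write x = 231 + 240·t and substitute into x ≡ 17 (mod 19): 240·t ≡ 17 − 231 = -214 (mod 19).
    Reduce coefficients mod 19: 12·t ≡ 14 (mod 19).
    The inverse of 12 mod 19 is 8 (since 12·8 = 96 = 5·19 + 1), so t ≡ 8·14 = 112 ≡ 17 (mod 19).
    Then x = 231 + 240·17 = 4311, valid modulo lcm(240, 19) = 4560: x ≡ 4311 (mod 4560).
Verify against each original: 4311 mod 5 = 1, 4311 mod 3 = 0, 4311 mod 16 = 7, 4311 mod 19 = 17.

x ≡ 4311 (mod 4560).


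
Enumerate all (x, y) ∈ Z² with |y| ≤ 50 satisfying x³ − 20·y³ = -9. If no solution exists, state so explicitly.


The equation is x³ - 20y³ = -9. For fixed y, x³ = 20·y³ − 9, so a solution requires the RHS to be a perfect cube.
Strategy: iterate y from -50 to 50, compute RHS = 20·y³ − 9, and check whether it is a (positive or negative) perfect cube.
Check small values of y:
  y = 0: RHS = -9 is not a perfect cube.
  y = 1: RHS = 11 is not a perfect cube.
  y = -1: RHS = -29 is not a perfect cube.
  y = 2: RHS = 151 is not a perfect cube.
  y = -2: RHS = -169 is not a perfect cube.
  y = 3: RHS = 531 is not a perfect cube.
  y = -3: RHS = -549 is not a perfect cube.
Continuing the search up to |y| = 50 finds no solutions either.
No (x, y) in the scanned range satisfies the equation.

No integer solutions with |y| ≤ 50.


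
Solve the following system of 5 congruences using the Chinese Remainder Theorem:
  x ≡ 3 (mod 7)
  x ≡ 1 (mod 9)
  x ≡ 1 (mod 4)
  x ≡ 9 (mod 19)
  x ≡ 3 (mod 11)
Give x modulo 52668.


Product of moduli M = 7 · 9 · 4 · 19 · 11 = 52668.
Merge one congruence at a time:
  Start: x ≡ 3 (mod 7).
  Combine with x ≡ 1 (mod 9); new modulus lcm = 63.
    Write x = 3 + 7·t and substitute into x ≡ 1 (mod 9): 7·t ≡ 1 − 3 = -2 (mod 9).
    Reduce coefficients mod 9: 7·t ≡ 7 (mod 9).
    The inverse of 7 mod 9 is 4 (since 7·4 = 28 = 3·9 + 1), so t ≡ 4·7 = 28 ≡ 1 (mod 9).
    Then x = 3 + 7·1 = 10, valid modulo lcm(7, 9) = 63: x ≡ 10 (mod 63).
  Combine with x ≡ 1 (mod 4); new modulus lcm = 252.
    Write x = 10 + 63·t and substitute into x ≡ 1 (mod 4): 63·t ≡ 1 − 10 = -9 (mod 4).
    Reduce coefficients mod 4: 3·t ≡ 3 (mod 4).
    The inverse of 3 mod 4 is 3 (since 3·3 = 9 = 2·4 + 1), so t ≡ 3·3 = 9 ≡ 1 (mod 4).
    Then x = 10 + 63·1 = 73, valid modulo lcm(63, 4) = 252: x ≡ 73 (mod 252).
  Combine with x ≡ 9 (mod 19); new modulus lcm = 4788.
    Write x = 73 + 252·t and substitute into x ≡ 9 (mod 19): 252·t ≡ 9 − 73 = -64 (mod 19).
    Reduce coefficients mod 19: 5·t ≡ 12 (mod 19).
    The inverse of 5 mod 19 is 4 (since 5·4 = 20 = 1·19 + 1), so t ≡ 4·12 = 48 ≡ 10 (mod 19).
    Then x = 73 + 252·10 = 2593, valid modulo lcm(252, 19) = 4788: x ≡ 2593 (mod 4788).
  Combine with x ≡ 3 (mod 11); new modulus lcm = 52668.
    Write x = 2593 + 4788·t and substitute into x ≡ 3 (mod 11): 4788·t ≡ 3 − 2593 = -2590 (mod 11).
    Reduce coefficients mod 11: 3·t ≡ 6 (mod 11).
    The inverse of 3 mod 11 is 4 (since 3·4 = 12 = 1·11 + 1), so t ≡ 4·6 = 24 ≡ 2 (mod 11).
    Then x = 2593 + 4788·2 = 12169, valid modulo lcm(4788, 11) = 52668: x ≡ 12169 (mod 52668).
Verify against each original: 12169 mod 7 = 3, 12169 mod 9 = 1, 12169 mod 4 = 1, 12169 mod 19 = 9, 12169 mod 11 = 3.

x ≡ 12169 (mod 52668).


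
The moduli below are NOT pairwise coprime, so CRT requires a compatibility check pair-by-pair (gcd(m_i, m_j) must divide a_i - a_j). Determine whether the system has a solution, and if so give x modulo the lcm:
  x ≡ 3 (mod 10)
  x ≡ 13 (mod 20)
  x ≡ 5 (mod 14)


Moduli 10, 20, 14 are not pairwise coprime, so CRT works modulo lcm(m_i) when all pairwise compatibility conditions hold.
Pairwise compatibility: gcd(m_i, m_j) must divide a_i - a_j for every pair.
Merge one congruence at a time:
  Start: x ≡ 3 (mod 10).
  Combine with x ≡ 13 (mod 20): gcd(10, 20) = 10; 13 - 3 = 10, which IS divisible by 10, so compatible.
    Write x = 3 + 10·t and substitute into x ≡ 13 (mod 20): 10·t ≡ 13 − 3 = 10 (mod 20).
    Divide the congruence (and modulus) by g = 10: 1·t ≡ 1 (mod 2).
    So t ≡ 1 (mod 2).
    Then x = 3 + 10·1 = 13, valid modulo lcm(10, 20) = 20: x ≡ 13 (mod 20).
  Combine with x ≡ 5 (mod 14): gcd(20, 14) = 2; 5 - 13 = -8, which IS divisible by 2, so compatible.
    Write x = 13 + 20·t and substitute into x ≡ 5 (mod 14): 20·t ≡ 5 − 13 = -8 (mod 14).
    Divide the congruence (and modulus) by g = 2: 10·t ≡ -4 (mod 7).
    Reduce coefficients mod 7: 3·t ≡ 3 (mod 7).
    The inverse of 3 mod 7 is 5 (since 3·5 = 15 = 2·7 + 1), so t ≡ 5·3 = 15 ≡ 1 (mod 7).
    Then x = 13 + 20·1 = 33, valid modulo lcm(20, 14) = 140: x ≡ 33 (mod 140).
Verify: 33 mod 10 = 3, 33 mod 20 = 13, 33 mod 14 = 5.

x ≡ 33 (mod 140).


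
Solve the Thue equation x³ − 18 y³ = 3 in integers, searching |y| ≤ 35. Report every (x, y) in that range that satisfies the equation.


The equation is x³ - 18y³ = 3. For fixed y, x³ = 18·y³ + 3, so a solution requires the RHS to be a perfect cube.
Strategy: iterate y from -35 to 35, compute RHS = 18·y³ + 3, and check whether it is a (positive or negative) perfect cube.
Check small values of y:
  y = 0: RHS = 3 is not a perfect cube.
  y = 1: RHS = 21 is not a perfect cube.
  y = -1: RHS = -15 is not a perfect cube.
  y = 2: RHS = 147 is not a perfect cube.
  y = -2: RHS = -141 is not a perfect cube.
  y = 3: RHS = 489 is not a perfect cube.
  y = -3: RHS = -483 is not a perfect cube.
Continuing the search up to |y| = 35 finds no solutions either.
No (x, y) in the scanned range satisfies the equation.

No integer solutions with |y| ≤ 35.


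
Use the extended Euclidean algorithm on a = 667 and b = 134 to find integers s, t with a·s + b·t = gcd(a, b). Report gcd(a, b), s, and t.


Euclidean algorithm on (667, 134) — divide until remainder is 0:
  667 = 4 · 134 + 131
  134 = 1 · 131 + 3
  131 = 43 · 3 + 2
  3 = 1 · 2 + 1
  2 = 2 · 1 + 0
gcd(667, 134) = 1.
Track Bezout coefficients alongside the remainders: start with r₀ = 667 = a·1 + b·0 (s = 1, t = 0) and r₁ = 134 = a·0 + b·1 (s = 0, t = 1); each new remainder r_{k+1} = r_{k-1} − q_k·r_k inherits s_{k+1} = s_{k-1} − q_k·s_k, t_{k+1} = t_{k-1} − q_k·t_k, so r_k = a·s_k + b·t_k at every step:
  q = 4: r = 131, s = 1 − 4·0 = 1, t = 0 − 4·1 = -4  (check: 667·1 + 134·(-4) = 131)
  q = 1: r = 3, s = 0 − 1·1 = -1, t = 1 − 1·(-4) = 5  (check: 667·(-1) + 134·5 = 3)
  q = 43: r = 2, s = 1 − 43·(-1) = 44, t = -4 − 43·5 = -219  (check: 667·44 + 134·(-219) = 2)
  q = 1: r = 1, s = -1 − 1·44 = -45, t = 5 − 1·(-219) = 224  (check: 667·(-45) + 134·224 = 1)
The row with r = 1 (the gcd) gives the Bezout coefficients s = -45, t = 224.
Result: 667 · (-45) + 134 · (224) = 1.

gcd(667, 134) = 1; s = -45, t = 224 (check: 667·(-45) + 134·224 = 1).


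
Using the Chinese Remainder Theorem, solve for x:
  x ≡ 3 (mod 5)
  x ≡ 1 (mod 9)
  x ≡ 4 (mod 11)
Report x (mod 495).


Moduli 5, 9, 11 are pairwise coprime; by CRT there is a unique solution modulo M = 5 · 9 · 11 = 495.
Solve pairwise, accumulating the modulus:
  Start with x ≡ 3 (mod 5).
  Combine with x ≡ 1 (mod 9): since gcd(5, 9) = 1, we get a unique residue mod 45.
    Write x = 3 + 5·t and substitute into x ≡ 1 (mod 9): 5·t ≡ 1 − 3 = -2 (mod 9).
    Reduce coefficients mod 9: 5·t ≡ 7 (mod 9).
    The inverse of 5 mod 9 is 2 (since 5·2 = 10 = 1·9 + 1), so t ≡ 2·7 = 14 ≡ 5 (mod 9).
    Then x = 3 + 5·5 = 28, valid modulo lcm(5, 9) = 45: x ≡ 28 (mod 45).
  Combine with x ≡ 4 (mod 11): since gcd(45, 11) = 1, we get a unique residue mod 495.
    Write x = 28 + 45·t and substitute into x ≡ 4 (mod 11): 45·t ≡ 4 − 28 = -24 (mod 11).
    Reduce coefficients mod 11: 1·t ≡ 9 (mod 11).
    So t ≡ 9 (mod 11).
    Then x = 28 + 45·9 = 433, valid modulo lcm(45, 11) = 495: x ≡ 433 (mod 495).
Verify: 433 mod 5 = 3 ✓, 433 mod 9 = 1 ✓, 433 mod 11 = 4 ✓.

x ≡ 433 (mod 495).


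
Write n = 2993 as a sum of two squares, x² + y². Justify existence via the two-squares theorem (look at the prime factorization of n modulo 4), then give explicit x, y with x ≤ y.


Step 1: Factor n = 2993 = 41 · 73.
Step 2: Check the mod-4 condition on each prime factor: 41 ≡ 1 (mod 4), exponent 1; 73 ≡ 1 (mod 4), exponent 1.
All primes ≡ 3 (mod 4) appear to even exponent (or don't appear), so by the two-squares theorem n IS expressible as a sum of two squares.
Step 3: Build a representation. Here n = 41 · 73 is a product of primes ≡ 1 (mod 4). Each prime p ≡ 1 (mod 4) is itself a sum of two squares; find a² by testing p − a² for a perfect square:
  41: 41 − 1² = 40, 41 − 2² = 37, 41 − 3² = 32, 41 − 4² = 25 = 5² ⇒ 41 = 4² + 5².
  73: 73 − 1² = 72, 73 − 2² = 69, 73 − 3² = 64 = 8² ⇒ 73 = 3² + 8².
  Combine using the Brahmagupta–Fibonacci identity (a² + b²)(c² + d²) = (ac − bd)² + (ad + bc)² = (ac + bd)² + (ad − bc)²:
  41 · 73 = 2993: from (4² + 5²)(3² + 8²), take (4·3 − 5·8, 4·8 + 5·3) = (12 − 40, 32 + 15) = (-28, 47); dropping signs (only squares matter) gives (28, 47); check 28² + 47² = 784 + 2209 = 2993 ✓.
Step 4: Order so x ≤ y and verify: 28² + 47² = 784 + 2209 = 2993 = n. ✓

n = 2993 = 28² + 47² (one valid representation with x ≤ y).


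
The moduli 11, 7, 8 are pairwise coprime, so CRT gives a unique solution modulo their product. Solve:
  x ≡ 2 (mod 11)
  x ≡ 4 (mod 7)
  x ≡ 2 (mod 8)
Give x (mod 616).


Moduli 11, 7, 8 are pairwise coprime; by CRT there is a unique solution modulo M = 11 · 7 · 8 = 616.
Solve pairwise, accumulating the modulus:
  Start with x ≡ 2 (mod 11).
  Combine with x ≡ 4 (mod 7): since gcd(11, 7) = 1, we get a unique residue mod 77.
    Write x = 2 + 11·t and substitute into x ≡ 4 (mod 7): 11·t ≡ 4 − 2 = 2 (mod 7).
    Reduce coefficients mod 7: 4·t ≡ 2 (mod 7).
    The inverse of 4 mod 7 is 2 (since 4·2 = 8 = 1·7 + 1), so t ≡ 2·2 = 4 ≡ 4 (mod 7).
    Then x = 2 + 11·4 = 46, valid modulo lcm(11, 7) = 77: x ≡ 46 (mod 77).
  Combine with x ≡ 2 (mod 8): since gcd(77, 8) = 1, we get a unique residue mod 616.
    Write x = 46 + 77·t and substitute into x ≡ 2 (mod 8): 77·t ≡ 2 − 46 = -44 (mod 8).
    Reduce coefficients mod 8: 5·t ≡ 4 (mod 8).
    The inverse of 5 mod 8 is 5 (since 5·5 = 25 = 3·8 + 1), so t ≡ 5·4 = 20 ≡ 4 (mod 8).
    Then x = 46 + 77·4 = 354, valid modulo lcm(77, 8) = 616: x ≡ 354 (mod 616).
Verify: 354 mod 11 = 2 ✓, 354 mod 7 = 4 ✓, 354 mod 8 = 2 ✓.

x ≡ 354 (mod 616).


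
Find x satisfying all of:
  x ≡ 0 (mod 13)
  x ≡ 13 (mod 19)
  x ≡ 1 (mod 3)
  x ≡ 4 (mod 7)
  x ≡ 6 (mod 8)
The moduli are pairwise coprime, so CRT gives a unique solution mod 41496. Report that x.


Product of moduli M = 13 · 19 · 3 · 7 · 8 = 41496.
Merge one congruence at a time:
  Start: x ≡ 0 (mod 13).
  Combine with x ≡ 13 (mod 19); new modulus lcm = 247.
    Write x = 0 + 13·t and substitute into x ≡ 13 (mod 19): 13·t ≡ 13 − 0 = 13 (mod 19).
    The inverse of 13 mod 19 is 3 (since 13·3 = 39 = 2·19 + 1), so t ≡ 3·13 = 39 ≡ 1 (mod 19).
    Then x = 0 + 13·1 = 13, valid modulo lcm(13, 19) = 247: x ≡ 13 (mod 247).
  Combine with x ≡ 1 (mod 3); new modulus lcm = 741.
    Write x = 13 + 247·t and substitute into x ≡ 1 (mod 3): 247·t ≡ 1 − 13 = -12 (mod 3).
    Reduce coefficients mod 3: 1·t ≡ 0 (mod 3).
    So t ≡ 0 (mod 3).
    Then x = 13 + 247·0 = 13, valid modulo lcm(247, 3) = 741: x ≡ 13 (mod 741).
  Combine with x ≡ 4 (mod 7); new modulus lcm = 5187.
    Write x = 13 + 741·t and substitute into x ≡ 4 (mod 7): 741·t ≡ 4 − 13 = -9 (mod 7).
    Reduce coefficients mod 7: 6·t ≡ 5 (mod 7).
    The inverse of 6 mod 7 is 6 (since 6·6 = 36 = 5·7 + 1), so t ≡ 6·5 = 30 ≡ 2 (mod 7).
    Then x = 13 + 741·2 = 1495, valid modulo lcm(741, 7) = 5187: x ≡ 1495 (mod 5187).
  Combine with x ≡ 6 (mod 8); new modulus lcm = 41496.
    Write x = 1495 + 5187·t and substitute into x ≡ 6 (mod 8): 5187·t ≡ 6 − 1495 = -1489 (mod 8).
    Reduce coefficients mod 8: 3·t ≡ 7 (mod 8).
    The inverse of 3 mod 8 is 3 (since 3·3 = 9 = 1·8 + 1), so t ≡ 3·7 = 21 ≡ 5 (mod 8).
    Then x = 1495 + 5187·5 = 27430, valid modulo lcm(5187, 8) = 41496: x ≡ 27430 (mod 41496).
Verify against each original: 27430 mod 13 = 0, 27430 mod 19 = 13, 27430 mod 3 = 1, 27430 mod 7 = 4, 27430 mod 8 = 6.

x ≡ 27430 (mod 41496).


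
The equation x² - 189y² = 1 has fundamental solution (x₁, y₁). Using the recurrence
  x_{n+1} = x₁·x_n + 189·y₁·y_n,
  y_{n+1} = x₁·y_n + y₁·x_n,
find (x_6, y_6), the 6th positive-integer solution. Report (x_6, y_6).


Step 1: Find the fundamental solution (x₁, y₁) of x² - 189y² = 1.
  Expand √189 as a continued fraction. a₀ = ⌊√189⌋ = 13; iterate m_{k+1} = d_k·a_k − m_k, d_{k+1} = (189 − m_{k+1}²)/d_k, a_{k+1} = ⌊(a₀ + m_{k+1})/d_{k+1}⌋ (starting m₀ = 0, d₀ = 1), with convergents p_k = a_k·p_{k-1} + p_{k-2}, q_k = a_k·q_{k-1} + q_{k-2} (p₋₁ = 1, q₋₁ = 0):
  k = 0: a₀ = 13; p₀/q₀ = 13/1; p₀² − 189·q₀² = 169 − 189 = -20.
  k = 1: m = 13, d = 20, a = ⌊(13 + 13)/20⌋ = 1; p/q = (1·13 + 1)/(1·1 + 0) = 14/1; p² − 189·q² = 196 − 189 = 7.
  k = 2: m = 7, d = 7, a = ⌊(13 + 7)/7⌋ = 2; p/q = (2·14 + 13)/(2·1 + 1) = 41/3; p² − 189·q² = 1681 − 1701 = -20.
  k = 3: m = 7, d = 20, a = ⌊(13 + 7)/20⌋ = 1; p/q = (1·41 + 14)/(1·3 + 1) = 55/4; p² − 189·q² = 3025 − 3024 = 1.
  The first convergent with p² − 189·q² = 1 gives the fundamental solution (x₁, y₁) = (55, 4).
Step 2: Apply the recurrence (x_{n+1}, y_{n+1}) = (x₁x_n + 189y₁y_n, x₁y_n + y₁x_n) repeatedly.
  From (x_1, y_1) = (55, 4): x_2 = 55·55 + 189·4·4 = 6049; y_2 = 55·4 + 4·55 = 440.
  From (x_2, y_2) = (6049, 440): x_3 = 55·6049 + 189·4·440 = 665335; y_3 = 55·440 + 4·6049 = 48396.
  From (x_3, y_3) = (665335, 48396): x_4 = 55·665335 + 189·4·48396 = 73180801; y_4 = 55·48396 + 4·665335 = 5323120.
  From (x_4, y_4) = (73180801, 5323120): x_5 = 55·73180801 + 189·4·5323120 = 8049222775; y_5 = 55·5323120 + 4·73180801 = 585494804.
  From (x_5, y_5) = (8049222775, 585494804): x_6 = 55·8049222775 + 189·4·585494804 = 885341324449; y_6 = 55·585494804 + 4·8049222775 = 64399105320.
Step 3: Verify x_6² - 189·y_6² = 783829260777109485153601 - 783829260777109485153600 = 1 (should be 1). ✓

(x_1, y_1) = (55, 4); (x_6, y_6) = (885341324449, 64399105320).


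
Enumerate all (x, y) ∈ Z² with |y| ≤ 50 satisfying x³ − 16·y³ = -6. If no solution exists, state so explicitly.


The equation is x³ - 16y³ = -6. For fixed y, x³ = 16·y³ − 6, so a solution requires the RHS to be a perfect cube.
Strategy: iterate y from -50 to 50, compute RHS = 16·y³ − 6, and check whether it is a (positive or negative) perfect cube.
Check small values of y:
  y = 0: RHS = -6 is not a perfect cube.
  y = 1: RHS = 10 is not a perfect cube.
  y = -1: RHS = -22 is not a perfect cube.
  y = 2: RHS = 122 is not a perfect cube.
  y = -2: RHS = -134 is not a perfect cube.
  y = 3: RHS = 426 is not a perfect cube.
  y = -3: RHS = -438 is not a perfect cube.
Continuing the search up to |y| = 50 finds no solutions either.
No (x, y) in the scanned range satisfies the equation.

No integer solutions with |y| ≤ 50.


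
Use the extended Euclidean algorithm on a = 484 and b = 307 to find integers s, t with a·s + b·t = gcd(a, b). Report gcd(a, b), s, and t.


Euclidean algorithm on (484, 307) — divide until remainder is 0:
  484 = 1 · 307 + 177
  307 = 1 · 177 + 130
  177 = 1 · 130 + 47
  130 = 2 · 47 + 36
  47 = 1 · 36 + 11
  36 = 3 · 11 + 3
  11 = 3 · 3 + 2
  3 = 1 · 2 + 1
  2 = 2 · 1 + 0
gcd(484, 307) = 1.
Track Bezout coefficients alongside the remainders: start with r₀ = 484 = a·1 + b·0 (s = 1, t = 0) and r₁ = 307 = a·0 + b·1 (s = 0, t = 1); each new remainder r_{k+1} = r_{k-1} − q_k·r_k inherits s_{k+1} = s_{k-1} − q_k·s_k, t_{k+1} = t_{k-1} − q_k·t_k, so r_k = a·s_k + b·t_k at every step:
  q = 1: r = 177, s = 1 − 1·0 = 1, t = 0 − 1·1 = -1  (check: 484·1 + 307·(-1) = 177)
  q = 1: r = 130, s = 0 − 1·1 = -1, t = 1 − 1·(-1) = 2  (check: 484·(-1) + 307·2 = 130)
  q = 1: r = 47, s = 1 − 1·(-1) = 2, t = -1 − 1·2 = -3  (check: 484·2 + 307·(-3) = 47)
  q = 2: r = 36, s = -1 − 2·2 = -5, t = 2 − 2·(-3) = 8  (check: 484·(-5) + 307·8 = 36)
  q = 1: r = 11, s = 2 − 1·(-5) = 7, t = -3 − 1·8 = -11  (check: 484·7 + 307·(-11) = 11)
  q = 3: r = 3, s = -5 − 3·7 = -26, t = 8 − 3·(-11) = 41  (check: 484·(-26) + 307·41 = 3)
  q = 3: r = 2, s = 7 − 3·(-26) = 85, t = -11 − 3·41 = -134  (check: 484·85 + 307·(-134) = 2)
  q = 1: r = 1, s = -26 − 1·85 = -111, t = 41 − 1·(-134) = 175  (check: 484·(-111) + 307·175 = 1)
The row with r = 1 (the gcd) gives the Bezout coefficients s = -111, t = 175.
Result: 484 · (-111) + 307 · (175) = 1.

gcd(484, 307) = 1; s = -111, t = 175 (check: 484·(-111) + 307·175 = 1).


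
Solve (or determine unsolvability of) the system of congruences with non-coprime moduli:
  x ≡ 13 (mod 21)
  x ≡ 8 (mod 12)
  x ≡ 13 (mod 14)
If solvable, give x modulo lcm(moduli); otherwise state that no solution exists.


Moduli 21, 12, 14 are not pairwise coprime, so CRT works modulo lcm(m_i) when all pairwise compatibility conditions hold.
Pairwise compatibility: gcd(m_i, m_j) must divide a_i - a_j for every pair.
Merge one congruence at a time:
  Start: x ≡ 13 (mod 21).
  Combine with x ≡ 8 (mod 12): gcd(21, 12) = 3, and 8 - 13 = -5 is NOT divisible by 3.
    ⇒ system is inconsistent (no integer solution).

No solution (the system is inconsistent).


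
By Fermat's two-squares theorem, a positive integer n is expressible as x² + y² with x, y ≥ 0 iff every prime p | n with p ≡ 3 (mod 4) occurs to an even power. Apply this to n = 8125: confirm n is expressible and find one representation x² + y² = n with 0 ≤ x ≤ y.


Step 1: Factor n = 8125 = 5^4 · 13.
Step 2: Check the mod-4 condition on each prime factor: 5 ≡ 1 (mod 4), exponent 4; 13 ≡ 1 (mod 4), exponent 1.
All primes ≡ 3 (mod 4) appear to even exponent (or don't appear), so by the two-squares theorem n IS expressible as a sum of two squares.
Step 3: Build a representation. Group n = k² · m with k = 5 and m = 5 · 5 · 13 = 325 (a product of primes ≡ 1 (mod 4)); a representation of m scales to one of n via (k·x)² + (k·y)² = k²(x² + y²). Each prime p ≡ 1 (mod 4) is itself a sum of two squares; find a² by testing p − a² for a perfect square:
  5: 5 − 1² = 4 = 2² ⇒ 5 = 1² + 2².
  13: 13 − 1² = 12, 13 − 2² = 9 = 3² ⇒ 13 = 2² + 3².
  Combine using the Brahmagupta–Fibonacci identity (a² + b²)(c² + d²) = (ac − bd)² + (ad + bc)² = (ac + bd)² + (ad − bc)²:
  5 · 5 = 25: from (1² + 2²)(1² + 2²), take (1·1 − 2·2, 1·2 + 2·1) = (1 − 4, 2 + 2) = (-3, 4); dropping signs (only squares matter) gives (3, 4); check 3² + 4² = 9 + 16 = 25 ✓.
  25 · 13 = 325: from (3² + 4²)(2² + 3²), take (3·2 − 4·3, 3·3 + 4·2) = (6 − 12, 9 + 8) = (-6, 17); dropping signs (only squares matter) gives (6, 17); check 6² + 17² = 36 + 289 = 325 ✓.
  Scale by k = 5: (5·6, 5·17) = (30, 85).
Step 4: Order so x ≤ y and verify: 30² + 85² = 900 + 7225 = 8125 = n. ✓

n = 8125 = 30² + 85² (one valid representation with x ≤ y).


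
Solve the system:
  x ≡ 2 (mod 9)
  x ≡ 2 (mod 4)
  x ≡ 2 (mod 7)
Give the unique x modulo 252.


Moduli 9, 4, 7 are pairwise coprime; by CRT there is a unique solution modulo M = 9 · 4 · 7 = 252.
Solve pairwise, accumulating the modulus:
  Start with x ≡ 2 (mod 9).
  Combine with x ≡ 2 (mod 4): since gcd(9, 4) = 1, we get a unique residue mod 36.
    Write x = 2 + 9·t and substitute into x ≡ 2 (mod 4): 9·t ≡ 2 − 2 = 0 (mod 4).
    Reduce coefficients mod 4: 1·t ≡ 0 (mod 4).
    So t ≡ 0 (mod 4).
    Then x = 2 + 9·0 = 2, valid modulo lcm(9, 4) = 36: x ≡ 2 (mod 36).
  Combine with x ≡ 2 (mod 7): since gcd(36, 7) = 1, we get a unique residue mod 252.
    Write x = 2 + 36·t and substitute into x ≡ 2 (mod 7): 36·t ≡ 2 − 2 = 0 (mod 7).
    Reduce coefficients mod 7: 1·t ≡ 0 (mod 7).
    So t ≡ 0 (mod 7).
    Then x = 2 + 36·0 = 2, valid modulo lcm(36, 7) = 252: x ≡ 2 (mod 252).
Verify: 2 mod 9 = 2 ✓, 2 mod 4 = 2 ✓, 2 mod 7 = 2 ✓.

x ≡ 2 (mod 252).


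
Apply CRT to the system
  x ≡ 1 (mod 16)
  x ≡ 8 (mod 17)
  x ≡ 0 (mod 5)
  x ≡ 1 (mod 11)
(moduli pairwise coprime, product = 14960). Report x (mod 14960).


Product of moduli M = 16 · 17 · 5 · 11 = 14960.
Merge one congruence at a time:
  Start: x ≡ 1 (mod 16).
  Combine with x ≡ 8 (mod 17); new modulus lcm = 272.
    Write x = 1 + 16·t and substitute into x ≡ 8 (mod 17): 16·t ≡ 8 − 1 = 7 (mod 17).
    The inverse of 16 mod 17 is 16 (since 16·16 = 256 = 15·17 + 1), so t ≡ 16·7 = 112 ≡ 10 (mod 17).
    Then x = 1 + 16·10 = 161, valid modulo lcm(16, 17) = 272: x ≡ 161 (mod 272).
  Combine with x ≡ 0 (mod 5); new modulus lcm = 1360.
    Write x = 161 + 272·t and substitute into x ≡ 0 (mod 5): 272·t ≡ 0 − 161 = -161 (mod 5).
    Reduce coefficients mod 5: 2·t ≡ 4 (mod 5).
    The inverse of 2 mod 5 is 3 (since 2·3 = 6 = 1·5 + 1), so t ≡ 3·4 = 12 ≡ 2 (mod 5).
    Then x = 161 + 272·2 = 705, valid modulo lcm(272, 5) = 1360: x ≡ 705 (mod 1360).
  Combine with x ≡ 1 (mod 11); new modulus lcm = 14960.
    Write x = 705 + 1360·t and substitute into x ≡ 1 (mod 11): 1360·t ≡ 1 − 705 = -704 (mod 11).
    Reduce coefficients mod 11: 7·t ≡ 0 (mod 11).
    The inverse of 7 mod 11 is 8 (since 7·8 = 56 = 5·11 + 1), so t ≡ 8·0 = 0 ≡ 0 (mod 11).
    Then x = 705 + 1360·0 = 705, valid modulo lcm(1360, 11) = 14960: x ≡ 705 (mod 14960).
Verify against each original: 705 mod 16 = 1, 705 mod 17 = 8, 705 mod 5 = 0, 705 mod 11 = 1.

x ≡ 705 (mod 14960).


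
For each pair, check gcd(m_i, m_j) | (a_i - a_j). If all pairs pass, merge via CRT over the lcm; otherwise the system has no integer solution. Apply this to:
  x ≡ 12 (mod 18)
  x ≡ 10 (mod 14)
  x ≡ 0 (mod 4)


Moduli 18, 14, 4 are not pairwise coprime, so CRT works modulo lcm(m_i) when all pairwise compatibility conditions hold.
Pairwise compatibility: gcd(m_i, m_j) must divide a_i - a_j for every pair.
Merge one congruence at a time:
  Start: x ≡ 12 (mod 18).
  Combine with x ≡ 10 (mod 14): gcd(18, 14) = 2; 10 - 12 = -2, which IS divisible by 2, so compatible.
    Write x = 12 + 18·t and substitute into x ≡ 10 (mod 14): 18·t ≡ 10 − 12 = -2 (mod 14).
    Divide the congruence (and modulus) by g = 2: 9·t ≡ -1 (mod 7).
    Reduce coefficients mod 7: 2·t ≡ 6 (mod 7).
    The inverse of 2 mod 7 is 4 (since 2·4 = 8 = 1·7 + 1), so t ≡ 4·6 = 24 ≡ 3 (mod 7).
    Then x = 12 + 18·3 = 66, valid modulo lcm(18, 14) = 126: x ≡ 66 (mod 126).
  Combine with x ≡ 0 (mod 4): gcd(126, 4) = 2; 0 - 66 = -66, which IS divisible by 2, so compatible.
    Write x = 66 + 126·t and substitute into x ≡ 0 (mod 4): 126·t ≡ 0 − 66 = -66 (mod 4).
    Divide the congruence (and modulus) by g = 2: 63·t ≡ -33 (mod 2).
    Reduce coefficients mod 2: 1·t ≡ 1 (mod 2).
    So t ≡ 1 (mod 2).
    Then x = 66 + 126·1 = 192, valid modulo lcm(126, 4) = 252: x ≡ 192 (mod 252).
Verify: 192 mod 18 = 12, 192 mod 14 = 10, 192 mod 4 = 0.

x ≡ 192 (mod 252).


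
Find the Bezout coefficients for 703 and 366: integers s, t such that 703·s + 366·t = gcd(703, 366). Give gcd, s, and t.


Euclidean algorithm on (703, 366) — divide until remainder is 0:
  703 = 1 · 366 + 337
  366 = 1 · 337 + 29
  337 = 11 · 29 + 18
  29 = 1 · 18 + 11
  18 = 1 · 11 + 7
  11 = 1 · 7 + 4
  7 = 1 · 4 + 3
  4 = 1 · 3 + 1
  3 = 3 · 1 + 0
gcd(703, 366) = 1.
Track Bezout coefficients alongside the remainders: start with r₀ = 703 = a·1 + b·0 (s = 1, t = 0) and r₁ = 366 = a·0 + b·1 (s = 0, t = 1); each new remainder r_{k+1} = r_{k-1} − q_k·r_k inherits s_{k+1} = s_{k-1} − q_k·s_k, t_{k+1} = t_{k-1} − q_k·t_k, so r_k = a·s_k + b·t_k at every step:
  q = 1: r = 337, s = 1 − 1·0 = 1, t = 0 − 1·1 = -1  (check: 703·1 + 366·(-1) = 337)
  q = 1: r = 29, s = 0 − 1·1 = -1, t = 1 − 1·(-1) = 2  (check: 703·(-1) + 366·2 = 29)
  q = 11: r = 18, s = 1 − 11·(-1) = 12, t = -1 − 11·2 = -23  (check: 703·12 + 366·(-23) = 18)
  q = 1: r = 11, s = -1 − 1·12 = -13, t = 2 − 1·(-23) = 25  (check: 703·(-13) + 366·25 = 11)
  q = 1: r = 7, s = 12 − 1·(-13) = 25, t = -23 − 1·25 = -48  (check: 703·25 + 366·(-48) = 7)
  q = 1: r = 4, s = -13 − 1·25 = -38, t = 25 − 1·(-48) = 73  (check: 703·(-38) + 366·73 = 4)
  q = 1: r = 3, s = 25 − 1·(-38) = 63, t = -48 − 1·73 = -121  (check: 703·63 + 366·(-121) = 3)
  q = 1: r = 1, s = -38 − 1·63 = -101, t = 73 − 1·(-121) = 194  (check: 703·(-101) + 366·194 = 1)
The row with r = 1 (the gcd) gives the Bezout coefficients s = -101, t = 194.
Result: 703 · (-101) + 366 · (194) = 1.

gcd(703, 366) = 1; s = -101, t = 194 (check: 703·(-101) + 366·194 = 1).


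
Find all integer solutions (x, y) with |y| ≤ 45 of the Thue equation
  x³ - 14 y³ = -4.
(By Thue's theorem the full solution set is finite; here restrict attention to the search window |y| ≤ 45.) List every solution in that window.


The equation is x³ - 14y³ = -4. For fixed y, x³ = 14·y³ − 4, so a solution requires the RHS to be a perfect cube.
Strategy: iterate y from -45 to 45, compute RHS = 14·y³ − 4, and check whether it is a (positive or negative) perfect cube.
Check small values of y:
  y = 0: RHS = -4 is not a perfect cube.
  y = 1: RHS = 10 is not a perfect cube.
  y = -1: RHS = -18 is not a perfect cube.
  y = 2: RHS = 108 is not a perfect cube.
  y = -2: RHS = -116 is not a perfect cube.
  y = 3: RHS = 374 is not a perfect cube.
  y = -3: RHS = -382 is not a perfect cube.
Continuing the search up to |y| = 45 finds no solutions either.
No (x, y) in the scanned range satisfies the equation.

No integer solutions with |y| ≤ 45.


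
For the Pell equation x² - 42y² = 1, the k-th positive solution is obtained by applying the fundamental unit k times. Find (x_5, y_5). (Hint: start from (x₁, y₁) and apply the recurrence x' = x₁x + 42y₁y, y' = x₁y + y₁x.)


Step 1: Find the fundamental solution (x₁, y₁) of x² - 42y² = 1.
  Expand √42 as a continued fraction. a₀ = ⌊√42⌋ = 6; iterate m_{k+1} = d_k·a_k − m_k, d_{k+1} = (42 − m_{k+1}²)/d_k, a_{k+1} = ⌊(a₀ + m_{k+1})/d_{k+1}⌋ (starting m₀ = 0, d₀ = 1), with convergents p_k = a_k·p_{k-1} + p_{k-2}, q_k = a_k·q_{k-1} + q_{k-2} (p₋₁ = 1, q₋₁ = 0):
  k = 0: a₀ = 6; p₀/q₀ = 6/1; p₀² − 42·q₀² = 36 − 42 = -6.
  k = 1: m = 6, d = 6, a = ⌊(6 + 6)/6⌋ = 2; p/q = (2·6 + 1)/(2·1 + 0) = 13/2; p² − 42·q² = 169 − 168 = 1.
  The first convergent with p² − 42·q² = 1 gives the fundamental solution (x₁, y₁) = (13, 2).
Step 2: Apply the recurrence (x_{n+1}, y_{n+1}) = (x₁x_n + 42y₁y_n, x₁y_n + y₁x_n) repeatedly.
  From (x_1, y_1) = (13, 2): x_2 = 13·13 + 42·2·2 = 337; y_2 = 13·2 + 2·13 = 52.
  From (x_2, y_2) = (337, 52): x_3 = 13·337 + 42·2·52 = 8749; y_3 = 13·52 + 2·337 = 1350.
  From (x_3, y_3) = (8749, 1350): x_4 = 13·8749 + 42·2·1350 = 227137; y_4 = 13·1350 + 2·8749 = 35048.
  From (x_4, y_4) = (227137, 35048): x_5 = 13·227137 + 42·2·35048 = 5896813; y_5 = 13·35048 + 2·227137 = 909898.
Step 3: Verify x_5² - 42·y_5² = 34772403556969 - 34772403556968 = 1 (should be 1). ✓

(x_1, y_1) = (13, 2); (x_5, y_5) = (5896813, 909898).
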